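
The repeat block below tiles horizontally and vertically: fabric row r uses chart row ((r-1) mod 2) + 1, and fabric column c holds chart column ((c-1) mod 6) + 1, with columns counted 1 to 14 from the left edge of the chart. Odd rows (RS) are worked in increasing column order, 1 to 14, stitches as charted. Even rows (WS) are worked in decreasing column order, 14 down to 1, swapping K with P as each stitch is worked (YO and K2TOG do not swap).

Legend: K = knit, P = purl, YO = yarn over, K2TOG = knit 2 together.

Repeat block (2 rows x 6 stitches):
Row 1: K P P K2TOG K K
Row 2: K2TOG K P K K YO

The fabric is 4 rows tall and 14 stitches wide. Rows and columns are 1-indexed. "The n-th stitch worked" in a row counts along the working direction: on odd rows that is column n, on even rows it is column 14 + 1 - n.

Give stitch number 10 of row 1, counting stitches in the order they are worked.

Result:
K2TOG

Derivation:
For row 1: chart row = ((1-1) mod 2) + 1 = 1; this is a RS (odd) row.
Chart row 1 tiled across columns 1-14: K P P K2TOG K K K P P K2TOG K K K P
Right side: take the tiled row as-is (worked left to right from column 1).
Counting 10 along the worked row gives K2TOG.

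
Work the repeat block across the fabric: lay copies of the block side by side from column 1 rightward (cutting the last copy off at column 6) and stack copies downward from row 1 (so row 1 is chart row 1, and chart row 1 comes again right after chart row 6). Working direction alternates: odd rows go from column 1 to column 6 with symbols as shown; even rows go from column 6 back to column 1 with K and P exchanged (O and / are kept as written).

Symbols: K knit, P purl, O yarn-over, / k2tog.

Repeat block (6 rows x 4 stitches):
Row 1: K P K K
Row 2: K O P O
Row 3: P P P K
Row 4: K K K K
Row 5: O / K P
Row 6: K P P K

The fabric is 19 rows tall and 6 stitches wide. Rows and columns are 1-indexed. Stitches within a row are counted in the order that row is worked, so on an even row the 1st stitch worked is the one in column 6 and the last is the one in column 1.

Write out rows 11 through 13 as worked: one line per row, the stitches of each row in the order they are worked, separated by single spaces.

Rows as worked:
O / K P O /
K P P K K P
K P K K K P

Derivation:
Row 11: chart row 5, RS - tile across columns 1-6 and work as-is.
Row 12: chart row 6, WS - tiled (columns 1-6): K P P K K P; work from column 6 back to 1 with K<->P swapped.
Row 13: chart row 1, RS - tile across columns 1-6 and work as-is.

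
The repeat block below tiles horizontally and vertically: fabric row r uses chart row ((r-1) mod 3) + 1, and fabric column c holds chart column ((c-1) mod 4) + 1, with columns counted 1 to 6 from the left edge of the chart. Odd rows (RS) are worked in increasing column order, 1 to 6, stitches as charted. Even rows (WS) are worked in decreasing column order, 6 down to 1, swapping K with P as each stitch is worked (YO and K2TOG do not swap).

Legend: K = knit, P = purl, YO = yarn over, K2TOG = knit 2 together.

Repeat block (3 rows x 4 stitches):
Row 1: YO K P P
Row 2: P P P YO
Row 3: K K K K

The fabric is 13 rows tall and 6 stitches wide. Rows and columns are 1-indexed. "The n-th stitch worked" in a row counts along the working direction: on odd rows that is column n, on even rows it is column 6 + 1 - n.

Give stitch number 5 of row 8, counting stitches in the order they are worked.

Stitch:
K

Derivation:
Row 8 uses chart row ((8-1) mod 3)+1 = 2. Row 8 is even, so WS.
Chart row 2 tiled across columns 1-6: P P P YO P P
WS: work from column 6 back to column 1 (reverse the tiled row), swapping K<->P (YO and K2TOG unchanged).
Row 8 as worked: K K YO K K K
Counting 5 along the worked row gives K.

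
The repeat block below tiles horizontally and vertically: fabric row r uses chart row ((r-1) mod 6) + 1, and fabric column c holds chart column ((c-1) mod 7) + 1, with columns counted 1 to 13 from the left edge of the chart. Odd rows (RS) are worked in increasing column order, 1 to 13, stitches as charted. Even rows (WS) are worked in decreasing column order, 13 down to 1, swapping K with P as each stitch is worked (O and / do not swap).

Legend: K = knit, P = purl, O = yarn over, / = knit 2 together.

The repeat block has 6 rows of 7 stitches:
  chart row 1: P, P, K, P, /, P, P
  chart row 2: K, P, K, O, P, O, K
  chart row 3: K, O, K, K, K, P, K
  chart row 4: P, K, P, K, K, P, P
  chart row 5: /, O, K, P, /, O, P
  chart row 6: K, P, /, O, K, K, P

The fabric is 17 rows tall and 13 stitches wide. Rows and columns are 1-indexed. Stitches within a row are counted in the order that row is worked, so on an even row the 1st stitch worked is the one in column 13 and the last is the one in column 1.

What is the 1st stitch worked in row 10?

For row 10: chart row = ((10-1) mod 6) + 1 = 4; this is a WS (even) row.
Chart row 4 tiled across columns 1-13: P K P K K P P P K P K K P
WS: work from column 13 back to column 1 (reverse the tiled row), swapping K<->P (O and / unchanged).
Row 10 as worked: K P P K P K K K P P K P K
Stitch 1 in working order -> K

Stitch:
K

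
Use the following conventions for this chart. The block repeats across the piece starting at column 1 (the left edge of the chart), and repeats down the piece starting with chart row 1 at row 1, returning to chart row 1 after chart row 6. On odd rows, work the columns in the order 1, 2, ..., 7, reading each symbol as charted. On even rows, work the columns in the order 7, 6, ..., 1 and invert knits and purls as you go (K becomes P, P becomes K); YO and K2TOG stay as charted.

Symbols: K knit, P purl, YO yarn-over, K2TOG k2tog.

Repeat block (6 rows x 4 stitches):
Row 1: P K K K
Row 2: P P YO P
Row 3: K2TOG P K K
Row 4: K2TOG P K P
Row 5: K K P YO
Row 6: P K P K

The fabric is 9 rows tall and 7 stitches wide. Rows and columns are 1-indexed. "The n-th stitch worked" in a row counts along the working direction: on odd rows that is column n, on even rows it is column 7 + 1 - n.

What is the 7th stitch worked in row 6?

Row 6: (6-1) mod 6 = 5, so use chart row 6. Even row -> WS.
Chart row 6 tiled across columns 1-7: P K P K P K P
WS: work from column 7 back to column 1 (reverse the tiled row), swapping K<->P (YO and K2TOG unchanged).
Row 6 as worked: K P K P K P K
The 7th stitch worked is K.

Result:
K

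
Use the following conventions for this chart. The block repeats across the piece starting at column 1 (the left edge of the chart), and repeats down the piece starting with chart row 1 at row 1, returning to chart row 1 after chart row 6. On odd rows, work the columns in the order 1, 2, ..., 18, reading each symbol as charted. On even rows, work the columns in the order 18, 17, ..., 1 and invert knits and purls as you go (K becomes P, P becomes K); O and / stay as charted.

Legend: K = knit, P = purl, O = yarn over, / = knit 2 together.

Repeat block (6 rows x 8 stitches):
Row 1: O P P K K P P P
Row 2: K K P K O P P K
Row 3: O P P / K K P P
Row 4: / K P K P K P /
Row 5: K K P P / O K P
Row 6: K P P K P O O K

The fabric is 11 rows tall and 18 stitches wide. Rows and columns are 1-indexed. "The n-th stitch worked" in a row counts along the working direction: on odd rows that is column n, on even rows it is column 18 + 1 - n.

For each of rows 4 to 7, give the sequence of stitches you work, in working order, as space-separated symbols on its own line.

Result:
P / / K P K P K P / / K P K P K P /
K K P P / O K P K K P P / O K P K K
K P P O O K P K K P P O O K P K K P
O P P K K P P P O P P K K P P P O P

Derivation:
Row 4: chart row 4, WS - tiled (columns 1-18): / K P K P K P / / K P K P K P / / K; work from column 18 back to 1 with K<->P swapped.
Row 5: chart row 5, RS - tile across columns 1-18 and work as-is.
Row 6: chart row 6, WS - tiled (columns 1-18): K P P K P O O K K P P K P O O K K P; work from column 18 back to 1 with K<->P swapped.
Row 7: chart row 1, RS - tile across columns 1-18 and work as-is.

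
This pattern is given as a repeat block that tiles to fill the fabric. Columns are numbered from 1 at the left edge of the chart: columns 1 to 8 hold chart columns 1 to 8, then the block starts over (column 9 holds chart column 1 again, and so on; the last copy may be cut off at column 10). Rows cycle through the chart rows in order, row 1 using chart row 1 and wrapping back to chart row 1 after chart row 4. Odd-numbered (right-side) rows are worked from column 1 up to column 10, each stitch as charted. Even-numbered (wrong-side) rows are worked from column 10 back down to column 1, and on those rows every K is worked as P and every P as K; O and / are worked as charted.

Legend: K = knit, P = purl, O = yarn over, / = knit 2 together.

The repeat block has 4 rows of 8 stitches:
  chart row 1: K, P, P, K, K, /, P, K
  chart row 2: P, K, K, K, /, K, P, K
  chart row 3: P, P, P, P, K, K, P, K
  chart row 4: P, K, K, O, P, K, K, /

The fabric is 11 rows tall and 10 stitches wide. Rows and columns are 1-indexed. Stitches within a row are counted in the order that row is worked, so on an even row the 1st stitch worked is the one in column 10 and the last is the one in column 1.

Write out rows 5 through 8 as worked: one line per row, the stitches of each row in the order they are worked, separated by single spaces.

Row 5: chart row 1, RS - tile across columns 1-10 and work as-is.
Row 6: chart row 2, WS - tiled (columns 1-10): P K K K / K P K P K; work from column 10 back to 1 with K<->P swapped.
Row 7: chart row 3, RS - tile across columns 1-10 and work as-is.
Row 8: chart row 4, WS - tiled (columns 1-10): P K K O P K K / P K; work from column 10 back to 1 with K<->P swapped.

Result:
K P P K K / P K K P
P K P K P / P P P K
P P P P K K P K P P
P K / P P K O P P K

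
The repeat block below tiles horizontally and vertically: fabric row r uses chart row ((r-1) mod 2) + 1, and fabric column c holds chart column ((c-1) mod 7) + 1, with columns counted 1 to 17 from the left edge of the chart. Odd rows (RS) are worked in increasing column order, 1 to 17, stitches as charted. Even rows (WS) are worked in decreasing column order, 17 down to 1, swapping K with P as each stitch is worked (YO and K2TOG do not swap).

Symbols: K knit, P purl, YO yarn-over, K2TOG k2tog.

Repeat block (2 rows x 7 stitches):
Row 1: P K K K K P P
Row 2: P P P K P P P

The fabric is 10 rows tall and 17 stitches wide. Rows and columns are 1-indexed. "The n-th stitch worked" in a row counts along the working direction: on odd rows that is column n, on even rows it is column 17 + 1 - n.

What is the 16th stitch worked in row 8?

Row 8: (8-1) mod 2 = 1, so use chart row 2. Even row -> WS.
Chart row 2 tiled across columns 1-17: P P P K P P P P P P K P P P P P P
WS: work from column 17 back to column 1 (reverse the tiled row), swapping K<->P (YO and K2TOG unchanged).
Row 8 as worked: K K K K K K P K K K K K K P K K K
The 16th stitch worked is K.

Stitch:
K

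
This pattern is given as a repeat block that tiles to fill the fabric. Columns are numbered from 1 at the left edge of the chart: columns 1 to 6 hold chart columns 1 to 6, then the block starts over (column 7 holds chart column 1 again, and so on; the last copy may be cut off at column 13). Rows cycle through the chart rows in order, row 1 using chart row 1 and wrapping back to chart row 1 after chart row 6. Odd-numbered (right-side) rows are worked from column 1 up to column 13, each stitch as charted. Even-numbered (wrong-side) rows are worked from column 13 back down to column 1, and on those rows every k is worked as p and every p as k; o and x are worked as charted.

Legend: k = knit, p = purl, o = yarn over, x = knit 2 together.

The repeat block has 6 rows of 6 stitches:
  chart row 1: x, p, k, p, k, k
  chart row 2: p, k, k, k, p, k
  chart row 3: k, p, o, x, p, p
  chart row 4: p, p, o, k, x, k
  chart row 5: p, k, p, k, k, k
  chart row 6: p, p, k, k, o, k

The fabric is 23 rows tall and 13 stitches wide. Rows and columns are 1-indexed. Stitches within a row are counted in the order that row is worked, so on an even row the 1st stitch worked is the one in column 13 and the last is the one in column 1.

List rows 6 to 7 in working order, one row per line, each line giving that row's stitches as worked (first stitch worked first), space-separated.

Row 6: chart row 6, WS - tiled (columns 1-13): p p k k o k p p k k o k p; work from column 13 back to 1 with k<->p swapped.
Row 7: chart row 1, RS - tile across columns 1-13 and work as-is.

Result:
k p o p p k k p o p p k k
x p k p k k x p k p k k x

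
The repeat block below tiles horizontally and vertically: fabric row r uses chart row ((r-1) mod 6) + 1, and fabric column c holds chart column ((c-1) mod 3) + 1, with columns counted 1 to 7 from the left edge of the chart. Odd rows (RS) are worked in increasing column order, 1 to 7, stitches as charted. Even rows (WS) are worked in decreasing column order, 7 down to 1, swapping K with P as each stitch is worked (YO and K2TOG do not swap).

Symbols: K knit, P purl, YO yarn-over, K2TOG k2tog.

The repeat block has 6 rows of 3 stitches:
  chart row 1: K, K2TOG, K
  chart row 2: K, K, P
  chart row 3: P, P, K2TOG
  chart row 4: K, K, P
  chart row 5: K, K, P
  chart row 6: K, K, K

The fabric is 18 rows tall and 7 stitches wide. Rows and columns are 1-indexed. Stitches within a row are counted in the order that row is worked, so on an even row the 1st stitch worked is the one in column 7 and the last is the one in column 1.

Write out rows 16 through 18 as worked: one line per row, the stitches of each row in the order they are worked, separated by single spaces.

Rows as worked:
P K P P K P P
K K P K K P K
P P P P P P P

Derivation:
Row 16: chart row 4, WS - tiled (columns 1-7): K K P K K P K; work from column 7 back to 1 with K<->P swapped.
Row 17: chart row 5, RS - tile across columns 1-7 and work as-is.
Row 18: chart row 6, WS - tiled (columns 1-7): K K K K K K K; work from column 7 back to 1 with K<->P swapped.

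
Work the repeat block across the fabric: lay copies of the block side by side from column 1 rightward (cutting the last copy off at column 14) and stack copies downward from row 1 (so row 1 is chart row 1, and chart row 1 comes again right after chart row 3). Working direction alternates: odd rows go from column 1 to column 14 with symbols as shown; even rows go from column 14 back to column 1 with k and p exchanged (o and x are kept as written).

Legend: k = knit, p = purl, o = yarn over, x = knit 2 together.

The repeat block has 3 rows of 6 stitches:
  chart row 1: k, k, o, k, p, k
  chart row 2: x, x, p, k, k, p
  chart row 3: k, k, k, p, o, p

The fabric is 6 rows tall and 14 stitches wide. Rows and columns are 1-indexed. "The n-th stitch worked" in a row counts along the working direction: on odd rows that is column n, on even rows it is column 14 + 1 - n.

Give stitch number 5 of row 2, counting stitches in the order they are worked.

For row 2: chart row = ((2-1) mod 3) + 1 = 2; this is a WS (even) row.
Chart row 2 tiled across columns 1-14: x x p k k p x x p k k p x x
WS: work from column 14 back to column 1 (reverse the tiled row), swapping k<->p (o and x unchanged).
Row 2 as worked: x x k p p k x x k p p k x x
The 5th stitch worked is p.

Stitch:
p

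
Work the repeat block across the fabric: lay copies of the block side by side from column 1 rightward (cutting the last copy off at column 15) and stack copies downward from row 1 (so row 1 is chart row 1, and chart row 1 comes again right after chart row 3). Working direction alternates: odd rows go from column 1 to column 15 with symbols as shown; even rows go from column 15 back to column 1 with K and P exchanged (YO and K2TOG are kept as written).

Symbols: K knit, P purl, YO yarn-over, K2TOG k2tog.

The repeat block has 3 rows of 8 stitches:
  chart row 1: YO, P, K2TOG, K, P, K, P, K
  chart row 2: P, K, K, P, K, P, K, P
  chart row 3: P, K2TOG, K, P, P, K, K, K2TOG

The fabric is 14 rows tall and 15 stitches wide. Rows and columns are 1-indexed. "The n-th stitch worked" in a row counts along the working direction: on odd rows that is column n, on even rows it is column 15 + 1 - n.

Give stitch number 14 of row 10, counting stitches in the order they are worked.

Stitch:
K

Derivation:
Row 10 uses chart row ((10-1) mod 3)+1 = 1. Row 10 is even, so WS.
Chart row 1 tiled across columns 1-15: YO P K2TOG K P K P K YO P K2TOG K P K P
Wrong side: read the tiled row from column 15 down to 1 and exchange K with P (leave YO, K2TOG).
Row 10 as worked: K P K P K2TOG K YO P K P K P K2TOG K YO
Stitch 14 in working order -> K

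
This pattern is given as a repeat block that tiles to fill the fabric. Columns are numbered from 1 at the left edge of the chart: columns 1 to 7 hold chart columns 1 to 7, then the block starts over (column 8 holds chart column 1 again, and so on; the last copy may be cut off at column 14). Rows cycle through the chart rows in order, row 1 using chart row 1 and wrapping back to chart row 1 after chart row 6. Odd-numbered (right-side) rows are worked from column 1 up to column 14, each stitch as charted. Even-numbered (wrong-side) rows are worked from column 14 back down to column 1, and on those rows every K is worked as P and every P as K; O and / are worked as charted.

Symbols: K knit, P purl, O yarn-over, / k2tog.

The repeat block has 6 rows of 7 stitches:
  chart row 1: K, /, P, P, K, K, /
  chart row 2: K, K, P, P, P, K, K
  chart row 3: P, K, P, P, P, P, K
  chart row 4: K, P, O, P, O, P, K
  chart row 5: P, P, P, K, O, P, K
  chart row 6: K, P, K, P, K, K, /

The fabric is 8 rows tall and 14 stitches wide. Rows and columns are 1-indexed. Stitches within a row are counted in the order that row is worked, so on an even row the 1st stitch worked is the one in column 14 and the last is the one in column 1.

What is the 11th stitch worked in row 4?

Stitch:
K

Derivation:
Row 4: (4-1) mod 6 = 3, so use chart row 4. Even row -> WS.
Chart row 4 tiled across columns 1-14: K P O P O P K K P O P O P K
Wrong side: read the tiled row from column 14 down to 1 and exchange K with P (leave O, /).
Row 4 as worked: P K O K O K P P K O K O K P
Counting 11 along the worked row gives K.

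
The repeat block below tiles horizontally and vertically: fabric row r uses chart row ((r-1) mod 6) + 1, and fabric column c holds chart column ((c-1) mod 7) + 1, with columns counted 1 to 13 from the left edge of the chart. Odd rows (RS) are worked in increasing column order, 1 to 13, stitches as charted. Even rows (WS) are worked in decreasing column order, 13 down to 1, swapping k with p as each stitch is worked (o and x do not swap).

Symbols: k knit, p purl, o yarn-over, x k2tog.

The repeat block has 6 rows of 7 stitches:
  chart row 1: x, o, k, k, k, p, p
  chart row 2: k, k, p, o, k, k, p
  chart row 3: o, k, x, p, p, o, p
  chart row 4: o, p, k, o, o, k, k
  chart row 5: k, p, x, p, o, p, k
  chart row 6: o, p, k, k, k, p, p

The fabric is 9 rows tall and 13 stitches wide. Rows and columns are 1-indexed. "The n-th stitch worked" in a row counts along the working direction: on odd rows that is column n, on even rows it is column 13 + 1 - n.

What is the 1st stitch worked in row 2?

Row 2: (2-1) mod 6 = 1, so use chart row 2. Even row -> WS.
Chart row 2 tiled across columns 1-13: k k p o k k p k k p o k k
Wrong side: read the tiled row from column 13 down to 1 and exchange k with p (leave o, x).
Row 2 as worked: p p o k p p k p p o k p p
The 1st stitch worked is p.

== STITCH ==
p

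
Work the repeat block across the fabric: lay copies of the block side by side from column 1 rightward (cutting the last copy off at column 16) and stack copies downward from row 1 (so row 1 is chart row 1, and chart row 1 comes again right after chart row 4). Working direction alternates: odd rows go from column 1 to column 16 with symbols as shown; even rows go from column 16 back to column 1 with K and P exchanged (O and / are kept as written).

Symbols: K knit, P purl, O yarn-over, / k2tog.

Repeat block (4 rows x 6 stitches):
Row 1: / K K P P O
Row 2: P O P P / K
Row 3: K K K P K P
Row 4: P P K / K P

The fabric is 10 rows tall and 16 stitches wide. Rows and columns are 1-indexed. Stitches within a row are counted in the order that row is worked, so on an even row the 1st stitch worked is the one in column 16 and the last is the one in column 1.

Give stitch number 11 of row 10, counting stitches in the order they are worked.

== STITCH ==
P

Derivation:
For row 10: chart row = ((10-1) mod 4) + 1 = 2; this is a WS (even) row.
Chart row 2 tiled across columns 1-16: P O P P / K P O P P / K P O P P
WS: work from column 16 back to column 1 (reverse the tiled row), swapping K<->P (O and / unchanged).
Row 10 as worked: K K O K P / K K O K P / K K O K
Counting 11 along the worked row gives P.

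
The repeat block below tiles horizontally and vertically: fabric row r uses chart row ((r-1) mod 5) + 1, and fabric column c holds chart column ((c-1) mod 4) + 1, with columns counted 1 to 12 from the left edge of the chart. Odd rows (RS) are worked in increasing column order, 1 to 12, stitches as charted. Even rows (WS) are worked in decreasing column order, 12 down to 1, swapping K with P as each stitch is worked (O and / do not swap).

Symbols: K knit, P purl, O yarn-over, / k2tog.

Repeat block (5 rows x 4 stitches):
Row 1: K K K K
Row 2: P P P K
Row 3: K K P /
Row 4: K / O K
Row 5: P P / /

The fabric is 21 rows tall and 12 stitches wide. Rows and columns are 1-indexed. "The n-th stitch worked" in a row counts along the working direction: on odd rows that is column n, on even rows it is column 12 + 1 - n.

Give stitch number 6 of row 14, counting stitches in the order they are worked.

== STITCH ==
O

Derivation:
Row 14: (14-1) mod 5 = 3, so use chart row 4. Even row -> WS.
Chart row 4 tiled across columns 1-12: K / O K K / O K K / O K
Wrong side: read the tiled row from column 12 down to 1 and exchange K with P (leave O, /).
Row 14 as worked: P O / P P O / P P O / P
The 6th stitch worked is O.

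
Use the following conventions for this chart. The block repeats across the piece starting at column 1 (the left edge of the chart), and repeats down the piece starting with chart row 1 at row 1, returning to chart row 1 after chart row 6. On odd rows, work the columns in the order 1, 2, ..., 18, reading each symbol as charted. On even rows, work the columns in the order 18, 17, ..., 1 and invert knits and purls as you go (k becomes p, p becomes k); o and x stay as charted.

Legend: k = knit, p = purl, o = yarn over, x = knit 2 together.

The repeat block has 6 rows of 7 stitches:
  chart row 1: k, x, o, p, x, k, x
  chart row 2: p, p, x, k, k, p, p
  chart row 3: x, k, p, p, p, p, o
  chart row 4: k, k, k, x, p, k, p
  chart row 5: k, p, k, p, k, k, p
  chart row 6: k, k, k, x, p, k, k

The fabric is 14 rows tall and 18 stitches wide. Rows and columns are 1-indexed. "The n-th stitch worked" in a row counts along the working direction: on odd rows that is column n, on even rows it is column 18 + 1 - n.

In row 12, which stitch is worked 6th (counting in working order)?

== STITCH ==
p

Derivation:
Row 12: (12-1) mod 6 = 5, so use chart row 6. Even row -> WS.
Chart row 6 tiled across columns 1-18: k k k x p k k k k k x p k k k k k x
WS: work from column 18 back to column 1 (reverse the tiled row), swapping k<->p (o and x unchanged).
Row 12 as worked: x p p p p p k x p p p p p k x p p p
The 6th stitch worked is p.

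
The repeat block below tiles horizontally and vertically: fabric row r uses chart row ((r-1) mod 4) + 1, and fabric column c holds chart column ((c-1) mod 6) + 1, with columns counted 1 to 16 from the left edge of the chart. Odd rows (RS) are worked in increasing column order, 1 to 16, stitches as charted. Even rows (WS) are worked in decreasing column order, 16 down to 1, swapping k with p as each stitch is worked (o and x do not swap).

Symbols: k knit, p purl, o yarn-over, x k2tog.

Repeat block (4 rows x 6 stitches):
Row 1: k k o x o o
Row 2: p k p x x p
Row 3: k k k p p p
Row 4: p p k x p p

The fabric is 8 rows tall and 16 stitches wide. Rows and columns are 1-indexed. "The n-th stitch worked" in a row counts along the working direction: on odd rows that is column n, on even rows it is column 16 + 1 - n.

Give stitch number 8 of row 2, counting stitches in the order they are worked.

Row 2: (2-1) mod 4 = 1, so use chart row 2. Even row -> WS.
Chart row 2 tiled across columns 1-16: p k p x x p p k p x x p p k p x
WS: work from column 16 back to column 1 (reverse the tiled row), swapping k<->p (o and x unchanged).
Row 2 as worked: x k p k k x x k p k k x x k p k
The 8th stitch worked is k.

Result:
k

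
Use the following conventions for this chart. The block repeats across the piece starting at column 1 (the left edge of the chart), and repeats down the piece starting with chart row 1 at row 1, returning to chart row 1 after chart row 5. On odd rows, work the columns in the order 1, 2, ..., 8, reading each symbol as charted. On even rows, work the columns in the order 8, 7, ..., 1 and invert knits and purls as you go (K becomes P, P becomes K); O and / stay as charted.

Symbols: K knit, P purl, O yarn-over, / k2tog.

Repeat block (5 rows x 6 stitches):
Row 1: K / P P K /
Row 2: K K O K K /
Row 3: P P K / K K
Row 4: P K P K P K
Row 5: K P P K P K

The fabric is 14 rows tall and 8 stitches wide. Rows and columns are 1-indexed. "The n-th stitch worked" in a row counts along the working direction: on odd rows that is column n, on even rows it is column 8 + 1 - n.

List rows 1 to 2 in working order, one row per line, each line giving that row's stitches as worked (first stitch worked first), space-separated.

Row 1: chart row 1, RS - tile across columns 1-8 and work as-is.
Row 2: chart row 2, WS - tiled (columns 1-8): K K O K K / K K; work from column 8 back to 1 with K<->P swapped.

Result:
K / P P K / K /
P P / P P O P P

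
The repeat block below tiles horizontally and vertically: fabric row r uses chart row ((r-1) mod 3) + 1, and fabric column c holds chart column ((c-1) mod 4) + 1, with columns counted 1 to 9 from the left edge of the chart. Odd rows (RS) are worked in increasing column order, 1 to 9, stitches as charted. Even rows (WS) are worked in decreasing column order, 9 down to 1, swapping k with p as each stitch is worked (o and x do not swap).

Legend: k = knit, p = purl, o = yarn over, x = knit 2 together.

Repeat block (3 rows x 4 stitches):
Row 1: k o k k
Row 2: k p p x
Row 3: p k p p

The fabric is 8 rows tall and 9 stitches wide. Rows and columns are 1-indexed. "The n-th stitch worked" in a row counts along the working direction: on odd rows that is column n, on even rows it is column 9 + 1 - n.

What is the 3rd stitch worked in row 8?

Row 8: (8-1) mod 3 = 1, so use chart row 2. Even row -> WS.
Chart row 2 tiled across columns 1-9: k p p x k p p x k
WS: work from column 9 back to column 1 (reverse the tiled row), swapping k<->p (o and x unchanged).
Row 8 as worked: p x k k p x k k p
Counting 3 along the worked row gives k.

== STITCH ==
k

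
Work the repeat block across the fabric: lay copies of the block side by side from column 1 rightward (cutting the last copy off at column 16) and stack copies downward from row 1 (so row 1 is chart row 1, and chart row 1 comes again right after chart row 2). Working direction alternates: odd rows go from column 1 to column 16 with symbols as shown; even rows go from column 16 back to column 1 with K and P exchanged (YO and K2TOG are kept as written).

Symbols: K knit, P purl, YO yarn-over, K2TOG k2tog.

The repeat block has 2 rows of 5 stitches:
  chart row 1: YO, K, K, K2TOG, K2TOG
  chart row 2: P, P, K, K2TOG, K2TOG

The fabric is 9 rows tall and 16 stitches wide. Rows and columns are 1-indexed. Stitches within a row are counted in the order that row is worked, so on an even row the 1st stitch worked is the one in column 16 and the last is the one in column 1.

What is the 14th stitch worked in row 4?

Row 4: (4-1) mod 2 = 1, so use chart row 2. Even row -> WS.
Chart row 2 tiled across columns 1-16: P P K K2TOG K2TOG P P K K2TOG K2TOG P P K K2TOG K2TOG P
WS: work from column 16 back to column 1 (reverse the tiled row), swapping K<->P (YO and K2TOG unchanged).
Row 4 as worked: K K2TOG K2TOG P K K K2TOG K2TOG P K K K2TOG K2TOG P K K
The 14th stitch worked is P.

== STITCH ==
P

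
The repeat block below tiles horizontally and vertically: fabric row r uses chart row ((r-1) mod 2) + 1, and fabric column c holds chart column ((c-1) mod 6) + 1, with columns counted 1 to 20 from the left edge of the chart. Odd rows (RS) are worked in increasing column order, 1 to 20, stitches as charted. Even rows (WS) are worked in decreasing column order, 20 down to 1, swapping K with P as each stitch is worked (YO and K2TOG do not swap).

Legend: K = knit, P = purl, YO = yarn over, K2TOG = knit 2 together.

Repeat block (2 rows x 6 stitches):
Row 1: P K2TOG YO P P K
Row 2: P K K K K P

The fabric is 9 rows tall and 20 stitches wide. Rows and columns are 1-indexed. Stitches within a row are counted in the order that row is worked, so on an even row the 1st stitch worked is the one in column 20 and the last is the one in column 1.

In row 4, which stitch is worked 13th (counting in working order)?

== STITCH ==
P

Derivation:
Row 4: (4-1) mod 2 = 1, so use chart row 2. Even row -> WS.
Chart row 2 tiled across columns 1-20: P K K K K P P K K K K P P K K K K P P K
WS row: flip the tiled sequence (start at column 20) and apply K<->P; YO and K2TOG stay.
Row 4 as worked: P K K P P P P K K P P P P K K P P P P K
The 13th stitch worked is P.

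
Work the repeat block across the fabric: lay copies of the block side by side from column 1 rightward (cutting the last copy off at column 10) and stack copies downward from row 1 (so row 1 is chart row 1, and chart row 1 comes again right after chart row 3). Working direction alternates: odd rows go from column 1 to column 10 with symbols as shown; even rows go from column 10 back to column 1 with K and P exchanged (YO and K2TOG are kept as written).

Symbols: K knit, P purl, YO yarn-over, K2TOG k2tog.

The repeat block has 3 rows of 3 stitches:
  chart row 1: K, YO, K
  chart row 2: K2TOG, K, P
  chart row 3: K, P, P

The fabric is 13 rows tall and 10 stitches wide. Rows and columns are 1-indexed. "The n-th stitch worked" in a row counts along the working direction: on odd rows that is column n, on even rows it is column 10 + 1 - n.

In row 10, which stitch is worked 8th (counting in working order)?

== STITCH ==
P

Derivation:
Row 10 uses chart row ((10-1) mod 3)+1 = 1. Row 10 is even, so WS.
Chart row 1 tiled across columns 1-10: K YO K K YO K K YO K K
Wrong side: read the tiled row from column 10 down to 1 and exchange K with P (leave YO, K2TOG).
Row 10 as worked: P P YO P P YO P P YO P
The 8th stitch worked is P.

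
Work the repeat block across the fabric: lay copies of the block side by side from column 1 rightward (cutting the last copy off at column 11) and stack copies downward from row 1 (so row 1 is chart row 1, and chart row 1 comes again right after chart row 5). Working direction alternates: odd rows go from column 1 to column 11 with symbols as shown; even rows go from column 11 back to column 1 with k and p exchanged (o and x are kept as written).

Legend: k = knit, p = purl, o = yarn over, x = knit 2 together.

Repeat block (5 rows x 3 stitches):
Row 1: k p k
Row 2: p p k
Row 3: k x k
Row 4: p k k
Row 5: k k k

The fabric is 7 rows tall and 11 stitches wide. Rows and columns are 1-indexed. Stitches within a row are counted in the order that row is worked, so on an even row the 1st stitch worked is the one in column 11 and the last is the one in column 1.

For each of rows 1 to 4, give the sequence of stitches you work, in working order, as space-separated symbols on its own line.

Rows as worked:
k p k k p k k p k k p
k k p k k p k k p k k
k x k k x k k x k k x
p k p p k p p k p p k

Derivation:
Row 1: chart row 1, RS - tile across columns 1-11 and work as-is.
Row 2: chart row 2, WS - tiled (columns 1-11): p p k p p k p p k p p; work from column 11 back to 1 with k<->p swapped.
Row 3: chart row 3, RS - tile across columns 1-11 and work as-is.
Row 4: chart row 4, WS - tiled (columns 1-11): p k k p k k p k k p k; work from column 11 back to 1 with k<->p swapped.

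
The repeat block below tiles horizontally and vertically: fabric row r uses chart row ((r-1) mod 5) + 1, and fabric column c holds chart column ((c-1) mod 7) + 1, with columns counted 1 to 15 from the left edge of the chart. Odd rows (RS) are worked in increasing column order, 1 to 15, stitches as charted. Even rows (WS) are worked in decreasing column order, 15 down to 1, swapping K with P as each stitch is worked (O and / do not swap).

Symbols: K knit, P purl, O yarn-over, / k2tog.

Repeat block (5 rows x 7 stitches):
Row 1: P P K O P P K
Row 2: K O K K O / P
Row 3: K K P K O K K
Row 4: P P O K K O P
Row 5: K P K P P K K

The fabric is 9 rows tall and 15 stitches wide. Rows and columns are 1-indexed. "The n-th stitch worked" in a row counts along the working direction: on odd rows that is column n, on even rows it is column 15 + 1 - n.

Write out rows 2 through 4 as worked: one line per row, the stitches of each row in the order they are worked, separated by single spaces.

Rows as worked:
P K / O P P O P K / O P P O P
K K P K O K K K K P K O K K K
K K O P P O K K K O P P O K K

Derivation:
Row 2: chart row 2, WS - tiled (columns 1-15): K O K K O / P K O K K O / P K; work from column 15 back to 1 with K<->P swapped.
Row 3: chart row 3, RS - tile across columns 1-15 and work as-is.
Row 4: chart row 4, WS - tiled (columns 1-15): P P O K K O P P P O K K O P P; work from column 15 back to 1 with K<->P swapped.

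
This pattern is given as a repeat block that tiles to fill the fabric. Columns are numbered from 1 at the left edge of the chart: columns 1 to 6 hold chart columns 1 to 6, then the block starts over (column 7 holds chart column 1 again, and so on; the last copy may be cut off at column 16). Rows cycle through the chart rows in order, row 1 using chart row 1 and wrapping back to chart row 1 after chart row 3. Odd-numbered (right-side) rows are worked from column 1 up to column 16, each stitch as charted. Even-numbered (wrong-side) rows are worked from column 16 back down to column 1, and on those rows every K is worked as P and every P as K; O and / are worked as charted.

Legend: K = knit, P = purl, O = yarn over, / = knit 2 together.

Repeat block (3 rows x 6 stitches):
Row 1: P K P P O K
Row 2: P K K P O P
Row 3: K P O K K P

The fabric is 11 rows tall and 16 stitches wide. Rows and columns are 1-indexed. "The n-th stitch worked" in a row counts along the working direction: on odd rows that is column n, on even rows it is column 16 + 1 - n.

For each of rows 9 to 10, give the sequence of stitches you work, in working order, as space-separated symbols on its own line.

Row 9: chart row 3, RS - tile across columns 1-16 and work as-is.
Row 10: chart row 1, WS - tiled (columns 1-16): P K P P O K P K P P O K P K P P; work from column 16 back to 1 with K<->P swapped.

== ROWS AS WORKED ==
K P O K K P K P O K K P K P O K
K K P K P O K K P K P O K K P K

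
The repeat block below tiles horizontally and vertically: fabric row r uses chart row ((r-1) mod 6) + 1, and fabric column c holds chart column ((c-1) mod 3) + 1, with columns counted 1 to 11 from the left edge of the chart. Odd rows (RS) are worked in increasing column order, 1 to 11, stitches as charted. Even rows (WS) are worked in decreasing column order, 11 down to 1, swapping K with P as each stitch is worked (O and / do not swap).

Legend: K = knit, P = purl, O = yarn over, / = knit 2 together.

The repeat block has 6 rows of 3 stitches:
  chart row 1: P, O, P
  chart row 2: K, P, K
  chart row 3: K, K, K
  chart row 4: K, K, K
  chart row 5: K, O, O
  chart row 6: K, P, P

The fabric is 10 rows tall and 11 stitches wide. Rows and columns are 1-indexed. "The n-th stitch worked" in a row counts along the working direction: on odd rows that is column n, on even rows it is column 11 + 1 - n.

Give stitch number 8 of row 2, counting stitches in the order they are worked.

Stitch:
P

Derivation:
Row 2 uses chart row ((2-1) mod 6)+1 = 2. Row 2 is even, so WS.
Chart row 2 tiled across columns 1-11: K P K K P K K P K K P
Wrong side: read the tiled row from column 11 down to 1 and exchange K with P (leave O, /).
Row 2 as worked: K P P K P P K P P K P
The 8th stitch worked is P.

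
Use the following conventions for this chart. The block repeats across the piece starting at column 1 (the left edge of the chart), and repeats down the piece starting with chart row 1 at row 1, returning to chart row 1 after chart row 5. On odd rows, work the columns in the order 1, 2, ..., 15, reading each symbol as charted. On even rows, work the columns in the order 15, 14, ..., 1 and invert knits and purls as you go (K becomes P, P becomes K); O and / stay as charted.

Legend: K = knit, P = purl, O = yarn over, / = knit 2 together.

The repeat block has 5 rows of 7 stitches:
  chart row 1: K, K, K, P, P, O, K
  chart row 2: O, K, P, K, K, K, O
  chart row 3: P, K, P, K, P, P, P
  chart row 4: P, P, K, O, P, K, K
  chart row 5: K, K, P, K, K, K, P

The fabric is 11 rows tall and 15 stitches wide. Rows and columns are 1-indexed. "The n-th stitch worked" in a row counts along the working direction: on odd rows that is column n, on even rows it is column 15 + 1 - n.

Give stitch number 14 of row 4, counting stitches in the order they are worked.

Result:
K

Derivation:
Row 4 uses chart row ((4-1) mod 5)+1 = 4. Row 4 is even, so WS.
Chart row 4 tiled across columns 1-15: P P K O P K K P P K O P K K P
WS row: flip the tiled sequence (start at column 15) and apply K<->P; O and / stay.
Row 4 as worked: K P P K O P K K P P K O P K K
Counting 14 along the worked row gives K.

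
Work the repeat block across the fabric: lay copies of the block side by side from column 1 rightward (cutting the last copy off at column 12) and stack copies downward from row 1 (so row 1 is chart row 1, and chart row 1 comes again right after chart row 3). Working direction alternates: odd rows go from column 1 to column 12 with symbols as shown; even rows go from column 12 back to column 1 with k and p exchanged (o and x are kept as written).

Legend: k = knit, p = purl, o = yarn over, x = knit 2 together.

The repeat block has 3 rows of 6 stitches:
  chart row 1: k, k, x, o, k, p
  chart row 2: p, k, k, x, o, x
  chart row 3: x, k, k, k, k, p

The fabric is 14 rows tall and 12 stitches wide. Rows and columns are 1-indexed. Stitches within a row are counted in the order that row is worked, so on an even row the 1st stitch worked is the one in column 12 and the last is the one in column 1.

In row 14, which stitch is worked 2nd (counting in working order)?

Row 14 uses chart row ((14-1) mod 3)+1 = 2. Row 14 is even, so WS.
Chart row 2 tiled across columns 1-12: p k k x o x p k k x o x
WS: work from column 12 back to column 1 (reverse the tiled row), swapping k<->p (o and x unchanged).
Row 14 as worked: x o x p p k x o x p p k
Counting 2 along the worked row gives o.

Result:
o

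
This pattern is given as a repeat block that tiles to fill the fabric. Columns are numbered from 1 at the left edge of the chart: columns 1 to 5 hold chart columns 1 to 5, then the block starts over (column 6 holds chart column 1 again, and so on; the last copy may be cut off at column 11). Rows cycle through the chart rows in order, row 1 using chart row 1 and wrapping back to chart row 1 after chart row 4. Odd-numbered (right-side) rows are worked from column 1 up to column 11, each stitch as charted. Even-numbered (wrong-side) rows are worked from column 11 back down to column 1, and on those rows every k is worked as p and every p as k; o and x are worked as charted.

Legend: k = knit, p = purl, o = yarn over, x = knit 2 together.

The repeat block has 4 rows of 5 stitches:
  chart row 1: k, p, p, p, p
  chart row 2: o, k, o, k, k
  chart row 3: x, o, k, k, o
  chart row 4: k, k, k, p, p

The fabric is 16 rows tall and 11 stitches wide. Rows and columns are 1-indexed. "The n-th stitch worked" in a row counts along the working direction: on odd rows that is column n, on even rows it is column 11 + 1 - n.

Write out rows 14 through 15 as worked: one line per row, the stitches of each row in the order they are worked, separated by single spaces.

Rows as worked:
o p p o p o p p o p o
x o k k o x o k k o x

Derivation:
Row 14: chart row 2, WS - tiled (columns 1-11): o k o k k o k o k k o; work from column 11 back to 1 with k<->p swapped.
Row 15: chart row 3, RS - tile across columns 1-11 and work as-is.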